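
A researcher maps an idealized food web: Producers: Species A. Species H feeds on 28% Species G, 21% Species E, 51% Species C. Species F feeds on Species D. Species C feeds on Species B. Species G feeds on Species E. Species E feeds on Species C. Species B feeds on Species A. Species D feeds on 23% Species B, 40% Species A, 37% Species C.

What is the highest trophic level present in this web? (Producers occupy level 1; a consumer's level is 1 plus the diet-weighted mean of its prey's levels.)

5

Species B: 1 + 1 = 2
Species C: 1 + 2 = 3
Species D: 1 + (0.23×2 + 0.4×1 + 0.37×3) = 2.97
Species E: 1 + 3 = 4
Species F: 1 + 2.97 = 3.97
Species G: 1 + 4 = 5
Species H: 1 + (0.28×5 + 0.21×4 + 0.51×3) = 4.77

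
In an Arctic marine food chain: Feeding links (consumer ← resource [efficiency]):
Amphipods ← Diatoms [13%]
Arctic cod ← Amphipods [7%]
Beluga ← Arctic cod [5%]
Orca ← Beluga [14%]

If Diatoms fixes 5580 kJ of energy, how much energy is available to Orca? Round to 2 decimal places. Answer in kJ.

0.36 kJ

Amphipods: 5580 × 0.13 = 725.4 kJ
Arctic cod: 725.4 × 0.07 = 50.778 kJ
Beluga: 50.778 × 0.05 = 2.5389 kJ
Orca: 2.5389 × 0.14 = 0.355446 kJ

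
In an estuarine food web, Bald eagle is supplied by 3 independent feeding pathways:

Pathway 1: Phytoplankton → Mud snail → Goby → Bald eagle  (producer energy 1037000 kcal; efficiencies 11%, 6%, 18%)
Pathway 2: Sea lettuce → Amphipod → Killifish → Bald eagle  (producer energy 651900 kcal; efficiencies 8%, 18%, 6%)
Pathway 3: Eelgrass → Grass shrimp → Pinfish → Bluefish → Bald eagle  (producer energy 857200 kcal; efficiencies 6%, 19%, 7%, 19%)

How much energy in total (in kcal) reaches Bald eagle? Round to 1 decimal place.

Pathway 1: 1037000 × 0.11 × 0.06 × 0.18 = 1231.956 kcal
Pathway 2: 651900 × 0.08 × 0.18 × 0.06 = 563.2416 kcal
Pathway 3: 857200 × 0.06 × 0.19 × 0.07 × 0.19 = 129.968664 kcal
Total at Bald eagle: 1231.956 + 563.2416 + 129.968664 = 1925.166264 kcal

1925.2 kcal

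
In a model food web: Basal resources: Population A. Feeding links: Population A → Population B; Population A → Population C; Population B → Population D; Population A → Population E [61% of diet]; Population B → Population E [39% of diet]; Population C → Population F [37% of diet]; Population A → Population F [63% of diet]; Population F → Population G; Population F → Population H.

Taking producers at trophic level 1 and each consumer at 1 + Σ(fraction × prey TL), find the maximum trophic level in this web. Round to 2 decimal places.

Population B: 1 + 1 = 2
Population C: 1 + 1 = 2
Population D: 1 + 2 = 3
Population E: 1 + (0.61×1 + 0.39×2) = 2.39
Population F: 1 + (0.37×2 + 0.63×1) = 2.37
Population G: 1 + 2.37 = 3.37
Population H: 1 + 2.37 = 3.37

3.37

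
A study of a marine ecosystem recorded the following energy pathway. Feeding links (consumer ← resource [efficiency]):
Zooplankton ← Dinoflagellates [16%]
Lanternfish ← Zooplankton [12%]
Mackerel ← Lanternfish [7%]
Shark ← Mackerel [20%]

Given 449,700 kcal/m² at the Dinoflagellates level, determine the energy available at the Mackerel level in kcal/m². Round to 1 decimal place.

604.4 kcal/m²

Zooplankton: 449700 × 0.16 = 71952 kcal/m²
Lanternfish: 71952 × 0.12 = 8634.24 kcal/m²
Mackerel: 8634.24 × 0.07 = 604.3968 kcal/m²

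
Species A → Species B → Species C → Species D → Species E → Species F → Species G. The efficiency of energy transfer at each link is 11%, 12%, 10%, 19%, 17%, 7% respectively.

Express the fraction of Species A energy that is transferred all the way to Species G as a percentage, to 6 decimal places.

Product of link efficiencies: 0.11 × 0.12 × 0.1 × 0.19 × 0.17 × 0.07 = 0.00000298452
As a percentage: 0.00000298452 × 100 = 0.000298%

0.000298%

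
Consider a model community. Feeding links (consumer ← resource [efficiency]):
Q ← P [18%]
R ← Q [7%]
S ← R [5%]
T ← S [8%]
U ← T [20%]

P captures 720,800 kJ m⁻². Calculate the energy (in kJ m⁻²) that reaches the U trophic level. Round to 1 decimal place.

7.3 kJ m⁻²

Q: 720800 × 0.18 = 129744 kJ m⁻²
R: 129744 × 0.07 = 9082.08 kJ m⁻²
S: 9082.08 × 0.05 = 454.104 kJ m⁻²
T: 454.104 × 0.08 = 36.32832 kJ m⁻²
U: 36.32832 × 0.2 = 7.265664 kJ m⁻²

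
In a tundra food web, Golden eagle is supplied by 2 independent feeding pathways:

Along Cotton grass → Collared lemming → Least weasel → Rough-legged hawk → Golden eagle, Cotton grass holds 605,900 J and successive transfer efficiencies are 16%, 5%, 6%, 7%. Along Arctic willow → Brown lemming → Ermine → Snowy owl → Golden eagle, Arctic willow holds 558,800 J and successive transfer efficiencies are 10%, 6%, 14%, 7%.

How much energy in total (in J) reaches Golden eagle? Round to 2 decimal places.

53.22 J

Via Cotton grass: 605900 × 0.16 × 0.05 × 0.06 × 0.07 = 20.35824 J
Via Arctic willow: 558800 × 0.1 × 0.06 × 0.14 × 0.07 = 32.85744 J
Total at Golden eagle: 20.35824 + 32.85744 = 53.21568 J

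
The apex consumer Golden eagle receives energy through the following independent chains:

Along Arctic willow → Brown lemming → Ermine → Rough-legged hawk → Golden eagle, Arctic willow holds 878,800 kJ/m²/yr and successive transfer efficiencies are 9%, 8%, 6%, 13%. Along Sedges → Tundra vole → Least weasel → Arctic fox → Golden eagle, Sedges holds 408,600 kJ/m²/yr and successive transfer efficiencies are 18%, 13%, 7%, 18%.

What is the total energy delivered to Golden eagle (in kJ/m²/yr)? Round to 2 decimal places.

Via Arctic willow: 878800 × 0.09 × 0.08 × 0.06 × 0.13 = 49.353408 kJ/m²/yr
Via Sedges: 408600 × 0.18 × 0.13 × 0.07 × 0.18 = 120.471624 kJ/m²/yr
Total at Golden eagle: 49.353408 + 120.471624 = 169.825032 kJ/m²/yr

169.83 kJ/m²/yr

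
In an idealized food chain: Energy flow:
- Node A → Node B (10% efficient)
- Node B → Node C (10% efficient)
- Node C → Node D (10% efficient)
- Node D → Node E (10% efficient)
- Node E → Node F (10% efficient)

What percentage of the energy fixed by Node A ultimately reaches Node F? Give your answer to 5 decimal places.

Product of link efficiencies: 0.1 × 0.1 × 0.1 × 0.1 × 0.1 = 0.00001
As a percentage: 0.00001 × 100 = 0.00100%

0.00100%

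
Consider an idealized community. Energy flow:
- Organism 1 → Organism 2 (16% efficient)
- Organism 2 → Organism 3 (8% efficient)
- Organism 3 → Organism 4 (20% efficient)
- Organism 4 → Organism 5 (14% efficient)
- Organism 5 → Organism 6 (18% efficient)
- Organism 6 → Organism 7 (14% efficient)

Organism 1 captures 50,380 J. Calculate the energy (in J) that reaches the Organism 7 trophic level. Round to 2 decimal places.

0.46 J

Organism 2: 50380 × 0.16 = 8060.8 J
Organism 3: 8060.8 × 0.08 = 644.864 J
Organism 4: 644.864 × 0.2 = 128.9728 J
Organism 5: 128.9728 × 0.14 = 18.056192 J
Organism 6: 18.056192 × 0.18 = 3.25011456 J
Organism 7: 3.25011456 × 0.14 = 0.4550160384 J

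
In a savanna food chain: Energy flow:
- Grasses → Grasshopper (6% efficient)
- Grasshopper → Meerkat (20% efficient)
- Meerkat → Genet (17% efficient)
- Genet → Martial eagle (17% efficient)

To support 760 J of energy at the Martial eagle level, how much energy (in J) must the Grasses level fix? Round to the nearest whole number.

2191465 J

Cumulative transfer efficiency: 0.06 × 0.2 × 0.17 × 0.17 = 0.0003468
Grasses energy = 760 / 0.0003468 = 2191465 J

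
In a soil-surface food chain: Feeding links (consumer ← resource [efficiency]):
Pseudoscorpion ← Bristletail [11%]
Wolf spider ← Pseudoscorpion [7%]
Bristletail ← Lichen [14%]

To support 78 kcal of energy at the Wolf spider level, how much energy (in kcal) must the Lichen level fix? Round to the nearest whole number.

Cumulative transfer efficiency: 0.14 × 0.11 × 0.07 = 0.001078
Lichen energy = 78 / 0.001078 = 72356 kcal

72356 kcal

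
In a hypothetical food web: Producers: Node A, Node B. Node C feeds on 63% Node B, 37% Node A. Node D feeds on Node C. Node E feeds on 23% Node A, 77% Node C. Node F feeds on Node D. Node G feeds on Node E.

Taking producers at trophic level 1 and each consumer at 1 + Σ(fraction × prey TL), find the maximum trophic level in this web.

Node C: 1 + (0.63×1 + 0.37×1) = 2
Node D: 1 + 2 = 3
Node E: 1 + (0.23×1 + 0.77×2) = 2.77
Node F: 1 + 3 = 4
Node G: 1 + 2.77 = 3.77

4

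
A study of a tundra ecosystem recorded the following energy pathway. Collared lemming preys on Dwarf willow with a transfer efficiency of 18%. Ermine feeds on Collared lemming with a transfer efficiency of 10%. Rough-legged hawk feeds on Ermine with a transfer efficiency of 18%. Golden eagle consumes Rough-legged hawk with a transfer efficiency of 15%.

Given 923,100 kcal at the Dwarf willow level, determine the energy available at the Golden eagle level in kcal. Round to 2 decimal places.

448.63 kcal

Collared lemming: 923100 × 0.18 = 166158 kcal
Ermine: 166158 × 0.1 = 16615.8 kcal
Rough-legged hawk: 16615.8 × 0.18 = 2990.844 kcal
Golden eagle: 2990.844 × 0.15 = 448.6266 kcal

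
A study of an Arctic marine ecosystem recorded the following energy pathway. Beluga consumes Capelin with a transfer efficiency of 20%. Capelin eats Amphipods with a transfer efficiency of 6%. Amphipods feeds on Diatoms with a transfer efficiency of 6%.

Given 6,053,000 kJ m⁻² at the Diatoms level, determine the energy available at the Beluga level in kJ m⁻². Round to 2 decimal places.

4358.16 kJ m⁻²

Amphipods: 6053000 × 0.06 = 363180 kJ m⁻²
Capelin: 363180 × 0.06 = 21790.8 kJ m⁻²
Beluga: 21790.8 × 0.2 = 4358.16 kJ m⁻²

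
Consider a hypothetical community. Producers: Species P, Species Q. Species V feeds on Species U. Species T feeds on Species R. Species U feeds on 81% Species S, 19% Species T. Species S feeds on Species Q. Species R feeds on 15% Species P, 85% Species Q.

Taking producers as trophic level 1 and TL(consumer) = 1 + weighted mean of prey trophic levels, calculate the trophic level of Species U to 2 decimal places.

Species R: 1 + (0.15×1 + 0.85×1) = 2
Species S: 1 + 1 = 2
Species T: 1 + 2 = 3
Species U: 1 + (0.81×2 + 0.19×3) = 3.19
Species V: 1 + 3.19 = 4.19

3.19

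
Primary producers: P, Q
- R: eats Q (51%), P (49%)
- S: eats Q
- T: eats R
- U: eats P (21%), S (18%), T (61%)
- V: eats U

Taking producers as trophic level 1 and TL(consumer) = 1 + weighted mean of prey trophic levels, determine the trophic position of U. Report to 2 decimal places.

3.40

R: 1 + (0.51×1 + 0.49×1) = 2
S: 1 + 1 = 2
T: 1 + 2 = 3
U: 1 + (0.21×1 + 0.18×2 + 0.61×3) = 3.4
V: 1 + 3.4 = 4.4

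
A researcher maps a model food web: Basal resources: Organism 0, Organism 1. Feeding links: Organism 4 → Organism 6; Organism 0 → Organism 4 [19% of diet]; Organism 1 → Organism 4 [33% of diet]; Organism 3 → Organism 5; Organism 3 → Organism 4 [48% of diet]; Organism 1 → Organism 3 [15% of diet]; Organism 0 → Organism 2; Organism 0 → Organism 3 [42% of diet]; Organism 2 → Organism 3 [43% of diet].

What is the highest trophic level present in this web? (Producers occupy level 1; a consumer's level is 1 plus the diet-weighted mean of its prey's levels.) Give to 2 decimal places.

Organism 2: 1 + 1 = 2
Organism 3: 1 + (0.42×1 + 0.43×2 + 0.15×1) = 2.43
Organism 4: 1 + (0.48×2.43 + 0.33×1 + 0.19×1) = 2.6864
Organism 5: 1 + 2.43 = 3.43
Organism 6: 1 + 2.6864 = 3.6864

3.69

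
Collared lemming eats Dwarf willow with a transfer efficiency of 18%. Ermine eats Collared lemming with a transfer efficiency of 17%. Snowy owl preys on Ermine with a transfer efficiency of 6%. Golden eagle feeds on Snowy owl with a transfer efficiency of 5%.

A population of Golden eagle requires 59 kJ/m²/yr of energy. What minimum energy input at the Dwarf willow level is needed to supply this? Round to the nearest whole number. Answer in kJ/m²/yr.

Cumulative transfer efficiency: 0.18 × 0.17 × 0.06 × 0.05 = 0.0000918
Dwarf willow energy = 59 / 0.0000918 = 642702 kJ/m²/yr

642702 kJ/m²/yr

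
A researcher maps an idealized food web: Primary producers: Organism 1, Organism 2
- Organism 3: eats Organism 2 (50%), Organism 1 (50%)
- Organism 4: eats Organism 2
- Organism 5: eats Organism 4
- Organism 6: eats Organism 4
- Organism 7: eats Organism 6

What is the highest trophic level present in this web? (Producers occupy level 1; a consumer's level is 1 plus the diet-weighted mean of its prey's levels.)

4

Organism 3: 1 + (0.5×1 + 0.5×1) = 2
Organism 4: 1 + 1 = 2
Organism 5: 1 + 2 = 3
Organism 6: 1 + 2 = 3
Organism 7: 1 + 3 = 4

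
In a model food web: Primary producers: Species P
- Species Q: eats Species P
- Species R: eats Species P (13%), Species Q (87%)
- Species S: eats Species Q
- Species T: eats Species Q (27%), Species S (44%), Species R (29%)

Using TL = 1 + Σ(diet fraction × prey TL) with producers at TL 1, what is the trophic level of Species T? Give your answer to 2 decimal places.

3.69

Species Q: 1 + 1 = 2
Species R: 1 + (0.13×1 + 0.87×2) = 2.87
Species S: 1 + 2 = 3
Species T: 1 + (0.27×2 + 0.44×3 + 0.29×2.87) = 3.6923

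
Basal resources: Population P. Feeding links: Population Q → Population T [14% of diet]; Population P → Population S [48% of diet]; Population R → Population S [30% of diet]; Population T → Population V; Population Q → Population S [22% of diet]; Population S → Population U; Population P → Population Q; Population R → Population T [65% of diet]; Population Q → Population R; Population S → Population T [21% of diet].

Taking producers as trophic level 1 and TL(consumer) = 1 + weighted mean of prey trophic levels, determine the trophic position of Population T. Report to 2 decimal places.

3.82

Population Q: 1 + 1 = 2
Population R: 1 + 2 = 3
Population S: 1 + (0.48×1 + 0.22×2 + 0.3×3) = 2.82
Population T: 1 + (0.21×2.82 + 0.14×2 + 0.65×3) = 3.8222
Population U: 1 + 2.82 = 3.82
Population V: 1 + 3.8222 = 4.8222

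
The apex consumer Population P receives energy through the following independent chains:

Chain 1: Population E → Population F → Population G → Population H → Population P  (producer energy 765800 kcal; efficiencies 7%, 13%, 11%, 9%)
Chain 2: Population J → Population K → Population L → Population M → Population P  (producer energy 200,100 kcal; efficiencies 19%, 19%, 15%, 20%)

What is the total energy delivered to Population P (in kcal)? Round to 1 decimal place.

Chain 1: 765800 × 0.07 × 0.13 × 0.11 × 0.09 = 68.990922 kcal
Chain 2: 200100 × 0.19 × 0.19 × 0.15 × 0.2 = 216.7083 kcal
Total at Population P: 68.990922 + 216.7083 = 285.699222 kcal

285.7 kcal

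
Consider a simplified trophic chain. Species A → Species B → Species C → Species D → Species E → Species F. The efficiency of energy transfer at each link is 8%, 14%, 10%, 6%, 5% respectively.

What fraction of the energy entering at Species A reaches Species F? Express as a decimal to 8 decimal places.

0.00000336

Product of link efficiencies: 0.08 × 0.14 × 0.1 × 0.06 × 0.05 = 0.00000336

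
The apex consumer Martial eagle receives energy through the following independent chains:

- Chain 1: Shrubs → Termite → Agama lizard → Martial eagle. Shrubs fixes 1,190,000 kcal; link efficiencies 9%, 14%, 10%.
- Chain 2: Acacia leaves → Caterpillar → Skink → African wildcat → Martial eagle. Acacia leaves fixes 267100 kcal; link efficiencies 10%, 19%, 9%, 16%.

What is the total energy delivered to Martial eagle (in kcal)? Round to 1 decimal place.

Chain 1: 1190000 × 0.09 × 0.14 × 0.1 = 1499.4 kcal
Chain 2: 267100 × 0.1 × 0.19 × 0.09 × 0.16 = 73.07856 kcal
Total at Martial eagle: 1499.4 + 73.07856 = 1572.47856 kcal

1572.5 kcal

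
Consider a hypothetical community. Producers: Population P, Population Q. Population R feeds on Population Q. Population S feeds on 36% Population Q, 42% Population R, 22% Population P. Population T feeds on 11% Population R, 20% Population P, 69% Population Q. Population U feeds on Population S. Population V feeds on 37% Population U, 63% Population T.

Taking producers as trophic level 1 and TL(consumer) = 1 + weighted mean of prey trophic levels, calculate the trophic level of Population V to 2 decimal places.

3.59

Population R: 1 + 1 = 2
Population S: 1 + (0.36×1 + 0.42×2 + 0.22×1) = 2.42
Population T: 1 + (0.11×2 + 0.2×1 + 0.69×1) = 2.11
Population U: 1 + 2.42 = 3.42
Population V: 1 + (0.37×3.42 + 0.63×2.11) = 3.5947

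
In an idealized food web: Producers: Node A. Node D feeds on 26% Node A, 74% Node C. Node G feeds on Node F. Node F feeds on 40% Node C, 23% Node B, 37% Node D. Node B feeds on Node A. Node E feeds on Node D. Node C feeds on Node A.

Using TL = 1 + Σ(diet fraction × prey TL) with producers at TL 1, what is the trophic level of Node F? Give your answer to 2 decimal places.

3.27

Node B: 1 + 1 = 2
Node C: 1 + 1 = 2
Node D: 1 + (0.26×1 + 0.74×2) = 2.74
Node E: 1 + 2.74 = 3.74
Node F: 1 + (0.4×2 + 0.23×2 + 0.37×2.74) = 3.2738
Node G: 1 + 3.2738 = 4.2738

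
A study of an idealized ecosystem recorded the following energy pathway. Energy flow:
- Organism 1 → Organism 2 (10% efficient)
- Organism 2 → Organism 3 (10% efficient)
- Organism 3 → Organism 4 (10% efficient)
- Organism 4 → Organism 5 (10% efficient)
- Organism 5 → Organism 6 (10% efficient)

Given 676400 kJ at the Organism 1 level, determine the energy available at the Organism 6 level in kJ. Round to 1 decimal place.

6.8 kJ

Organism 2: 676400 × 0.1 = 67640 kJ
Organism 3: 67640 × 0.1 = 6764 kJ
Organism 4: 6764 × 0.1 = 676.4 kJ
Organism 5: 676.4 × 0.1 = 67.64 kJ
Organism 6: 67.64 × 0.1 = 6.764 kJ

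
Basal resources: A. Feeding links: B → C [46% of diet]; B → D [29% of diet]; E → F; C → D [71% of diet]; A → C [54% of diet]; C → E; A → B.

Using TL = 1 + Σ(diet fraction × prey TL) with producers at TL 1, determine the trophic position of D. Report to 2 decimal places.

B: 1 + 1 = 2
C: 1 + (0.46×2 + 0.54×1) = 2.46
D: 1 + (0.29×2 + 0.71×2.46) = 3.3266
E: 1 + 2.46 = 3.46
F: 1 + 3.46 = 4.46

3.33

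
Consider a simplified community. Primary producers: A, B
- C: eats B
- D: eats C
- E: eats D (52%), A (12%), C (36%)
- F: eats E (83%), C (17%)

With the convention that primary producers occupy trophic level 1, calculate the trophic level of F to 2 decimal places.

4.16

C: 1 + 1 = 2
D: 1 + 2 = 3
E: 1 + (0.52×3 + 0.12×1 + 0.36×2) = 3.4
F: 1 + (0.83×3.4 + 0.17×2) = 4.162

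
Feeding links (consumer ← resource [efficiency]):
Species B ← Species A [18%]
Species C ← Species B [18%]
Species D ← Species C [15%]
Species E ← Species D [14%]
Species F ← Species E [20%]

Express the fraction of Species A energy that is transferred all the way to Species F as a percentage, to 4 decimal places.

0.0136%

Product of link efficiencies: 0.18 × 0.18 × 0.15 × 0.14 × 0.2 = 0.00013608
As a percentage: 0.00013608 × 100 = 0.0136%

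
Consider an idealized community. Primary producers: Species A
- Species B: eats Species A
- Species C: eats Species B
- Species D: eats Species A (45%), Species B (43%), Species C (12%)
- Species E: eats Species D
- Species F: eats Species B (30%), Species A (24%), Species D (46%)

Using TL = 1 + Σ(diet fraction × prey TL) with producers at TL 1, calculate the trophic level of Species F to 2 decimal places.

3.07

Species B: 1 + 1 = 2
Species C: 1 + 2 = 3
Species D: 1 + (0.45×1 + 0.43×2 + 0.12×3) = 2.67
Species E: 1 + 2.67 = 3.67
Species F: 1 + (0.3×2 + 0.24×1 + 0.46×2.67) = 3.0682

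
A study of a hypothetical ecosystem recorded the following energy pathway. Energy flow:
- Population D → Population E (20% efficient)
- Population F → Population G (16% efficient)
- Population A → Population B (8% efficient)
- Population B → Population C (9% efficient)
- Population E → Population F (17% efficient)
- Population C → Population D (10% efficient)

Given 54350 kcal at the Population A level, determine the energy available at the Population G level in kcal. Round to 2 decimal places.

0.21 kcal

Population B: 54350 × 0.08 = 4348 kcal
Population C: 4348 × 0.09 = 391.32 kcal
Population D: 391.32 × 0.1 = 39.132 kcal
Population E: 39.132 × 0.2 = 7.8264 kcal
Population F: 7.8264 × 0.17 = 1.330488 kcal
Population G: 1.330488 × 0.16 = 0.21287808 kcal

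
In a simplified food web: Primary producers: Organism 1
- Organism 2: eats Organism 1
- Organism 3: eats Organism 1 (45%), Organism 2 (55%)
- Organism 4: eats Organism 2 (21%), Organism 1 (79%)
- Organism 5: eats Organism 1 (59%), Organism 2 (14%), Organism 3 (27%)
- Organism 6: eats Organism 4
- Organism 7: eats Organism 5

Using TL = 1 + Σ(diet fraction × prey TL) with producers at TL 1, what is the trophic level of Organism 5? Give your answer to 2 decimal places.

Organism 2: 1 + 1 = 2
Organism 3: 1 + (0.45×1 + 0.55×2) = 2.55
Organism 4: 1 + (0.21×2 + 0.79×1) = 2.21
Organism 5: 1 + (0.59×1 + 0.14×2 + 0.27×2.55) = 2.5585
Organism 6: 1 + 2.21 = 3.21
Organism 7: 1 + 2.5585 = 3.5585

2.56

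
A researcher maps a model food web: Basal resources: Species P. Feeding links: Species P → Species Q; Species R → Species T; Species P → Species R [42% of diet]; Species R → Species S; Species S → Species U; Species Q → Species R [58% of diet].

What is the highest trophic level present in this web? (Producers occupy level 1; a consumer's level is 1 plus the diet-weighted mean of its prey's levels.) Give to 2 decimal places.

Species Q: 1 + 1 = 2
Species R: 1 + (0.58×2 + 0.42×1) = 2.58
Species S: 1 + 2.58 = 3.58
Species T: 1 + 2.58 = 3.58
Species U: 1 + 3.58 = 4.58

4.58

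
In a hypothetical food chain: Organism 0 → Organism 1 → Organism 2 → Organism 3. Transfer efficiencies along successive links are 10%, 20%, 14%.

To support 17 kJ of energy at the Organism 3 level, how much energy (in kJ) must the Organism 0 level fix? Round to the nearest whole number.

6071 kJ

Cumulative transfer efficiency: 0.1 × 0.2 × 0.14 = 0.0028
Organism 0 energy = 17 / 0.0028 = 6071 kJ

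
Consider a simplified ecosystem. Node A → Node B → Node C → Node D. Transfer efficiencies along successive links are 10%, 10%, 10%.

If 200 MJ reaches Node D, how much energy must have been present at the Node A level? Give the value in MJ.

Cumulative transfer efficiency: 0.1 × 0.1 × 0.1 = 0.001
Node A energy = 200 / 0.001 = 200000 MJ

200000 MJ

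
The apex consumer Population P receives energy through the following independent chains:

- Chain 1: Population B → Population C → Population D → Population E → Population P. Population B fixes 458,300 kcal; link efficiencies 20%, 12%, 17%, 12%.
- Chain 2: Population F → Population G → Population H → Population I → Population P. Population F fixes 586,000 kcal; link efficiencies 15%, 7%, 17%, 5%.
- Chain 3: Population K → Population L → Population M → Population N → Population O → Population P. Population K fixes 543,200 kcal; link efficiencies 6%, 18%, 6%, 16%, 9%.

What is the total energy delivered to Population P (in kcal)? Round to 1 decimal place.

281.8 kcal

Chain 1: 458300 × 0.2 × 0.12 × 0.17 × 0.12 = 224.38368 kcal
Chain 2: 586000 × 0.15 × 0.07 × 0.17 × 0.05 = 52.3005 kcal
Chain 3: 543200 × 0.06 × 0.18 × 0.06 × 0.16 × 0.09 = 5.06870784 kcal
Total at Population P: 224.38368 + 52.3005 + 5.06870784 = 281.75288784 kcal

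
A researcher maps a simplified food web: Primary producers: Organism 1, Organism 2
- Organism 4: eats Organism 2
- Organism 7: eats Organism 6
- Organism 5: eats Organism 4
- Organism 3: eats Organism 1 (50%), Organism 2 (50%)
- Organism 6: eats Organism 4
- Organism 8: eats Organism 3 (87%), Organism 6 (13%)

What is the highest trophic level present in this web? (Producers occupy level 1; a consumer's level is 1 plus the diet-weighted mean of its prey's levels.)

Organism 3: 1 + (0.5×1 + 0.5×1) = 2
Organism 4: 1 + 1 = 2
Organism 5: 1 + 2 = 3
Organism 6: 1 + 2 = 3
Organism 7: 1 + 3 = 4
Organism 8: 1 + (0.87×2 + 0.13×3) = 3.13

4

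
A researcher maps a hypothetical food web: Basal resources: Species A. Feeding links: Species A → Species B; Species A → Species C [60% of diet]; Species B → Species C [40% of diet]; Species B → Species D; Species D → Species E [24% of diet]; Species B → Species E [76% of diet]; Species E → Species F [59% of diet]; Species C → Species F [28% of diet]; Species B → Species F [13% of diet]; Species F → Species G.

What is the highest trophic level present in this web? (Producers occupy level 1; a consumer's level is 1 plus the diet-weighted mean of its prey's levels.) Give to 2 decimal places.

Species B: 1 + 1 = 2
Species C: 1 + (0.6×1 + 0.4×2) = 2.4
Species D: 1 + 2 = 3
Species E: 1 + (0.24×3 + 0.76×2) = 3.24
Species F: 1 + (0.59×3.24 + 0.28×2.4 + 0.13×2) = 3.8436
Species G: 1 + 3.8436 = 4.8436

4.84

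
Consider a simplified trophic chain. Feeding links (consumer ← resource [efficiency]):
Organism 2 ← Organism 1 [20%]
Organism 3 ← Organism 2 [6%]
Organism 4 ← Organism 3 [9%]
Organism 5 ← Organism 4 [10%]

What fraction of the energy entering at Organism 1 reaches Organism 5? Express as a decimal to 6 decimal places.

Product of link efficiencies: 0.2 × 0.06 × 0.09 × 0.1 = 0.000108

0.000108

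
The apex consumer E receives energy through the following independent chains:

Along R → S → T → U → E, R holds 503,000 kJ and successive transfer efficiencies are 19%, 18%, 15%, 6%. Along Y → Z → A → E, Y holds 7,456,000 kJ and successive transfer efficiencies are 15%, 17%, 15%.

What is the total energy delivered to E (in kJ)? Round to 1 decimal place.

Via R: 503000 × 0.19 × 0.18 × 0.15 × 0.06 = 154.8234 kJ
Via Y: 7456000 × 0.15 × 0.17 × 0.15 = 28519.2 kJ
Total at E: 154.8234 + 28519.2 = 28674.0234 kJ

28674.0 kJ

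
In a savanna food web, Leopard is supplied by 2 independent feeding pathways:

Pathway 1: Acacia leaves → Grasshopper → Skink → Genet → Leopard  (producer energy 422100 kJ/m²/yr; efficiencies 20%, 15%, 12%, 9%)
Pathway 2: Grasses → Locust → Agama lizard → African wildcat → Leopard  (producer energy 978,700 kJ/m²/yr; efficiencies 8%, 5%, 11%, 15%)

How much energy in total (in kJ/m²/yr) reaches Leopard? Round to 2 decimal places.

201.35 kJ/m²/yr

Pathway 1: 422100 × 0.2 × 0.15 × 0.12 × 0.09 = 136.7604 kJ/m²/yr
Pathway 2: 978700 × 0.08 × 0.05 × 0.11 × 0.15 = 64.5942 kJ/m²/yr
Total at Leopard: 136.7604 + 64.5942 = 201.3546 kJ/m²/yr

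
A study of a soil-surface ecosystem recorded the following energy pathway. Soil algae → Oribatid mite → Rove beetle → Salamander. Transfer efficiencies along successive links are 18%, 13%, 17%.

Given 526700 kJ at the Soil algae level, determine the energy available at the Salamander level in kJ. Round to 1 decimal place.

2095.2 kJ

Oribatid mite: 526700 × 0.18 = 94806 kJ
Rove beetle: 94806 × 0.13 = 12324.78 kJ
Salamander: 12324.78 × 0.17 = 2095.2126 kJ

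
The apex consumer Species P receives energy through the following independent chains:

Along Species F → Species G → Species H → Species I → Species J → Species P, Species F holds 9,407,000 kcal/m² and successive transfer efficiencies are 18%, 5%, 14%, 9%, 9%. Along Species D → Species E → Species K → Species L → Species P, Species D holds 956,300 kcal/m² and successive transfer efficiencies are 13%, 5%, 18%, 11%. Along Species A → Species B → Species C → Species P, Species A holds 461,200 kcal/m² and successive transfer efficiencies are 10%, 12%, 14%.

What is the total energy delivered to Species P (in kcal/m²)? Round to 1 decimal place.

Via Species F: 9407000 × 0.18 × 0.05 × 0.14 × 0.09 × 0.09 = 96.007842 kcal/m²
Via Species D: 956300 × 0.13 × 0.05 × 0.18 × 0.11 = 123.07581 kcal/m²
Via Species A: 461200 × 0.1 × 0.12 × 0.14 = 774.816 kcal/m²
Total at Species P: 96.007842 + 123.07581 + 774.816 = 993.899652 kcal/m²

993.9 kcal/m²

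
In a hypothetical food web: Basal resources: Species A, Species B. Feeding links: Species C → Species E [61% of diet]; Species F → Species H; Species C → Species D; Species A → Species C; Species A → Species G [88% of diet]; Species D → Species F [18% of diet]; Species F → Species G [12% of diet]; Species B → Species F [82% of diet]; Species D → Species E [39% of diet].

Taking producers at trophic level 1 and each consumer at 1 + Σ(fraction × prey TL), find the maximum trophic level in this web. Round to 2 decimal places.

3.39

Species C: 1 + 1 = 2
Species D: 1 + 2 = 3
Species E: 1 + (0.39×3 + 0.61×2) = 3.39
Species F: 1 + (0.18×3 + 0.82×1) = 2.36
Species G: 1 + (0.88×1 + 0.12×2.36) = 2.1632
Species H: 1 + 2.36 = 3.36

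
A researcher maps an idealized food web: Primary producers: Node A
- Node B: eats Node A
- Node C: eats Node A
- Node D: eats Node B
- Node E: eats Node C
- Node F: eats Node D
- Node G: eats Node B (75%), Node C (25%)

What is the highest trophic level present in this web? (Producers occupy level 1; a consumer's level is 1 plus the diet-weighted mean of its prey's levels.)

4

Node B: 1 + 1 = 2
Node C: 1 + 1 = 2
Node D: 1 + 2 = 3
Node E: 1 + 2 = 3
Node F: 1 + 3 = 4
Node G: 1 + (0.75×2 + 0.25×2) = 3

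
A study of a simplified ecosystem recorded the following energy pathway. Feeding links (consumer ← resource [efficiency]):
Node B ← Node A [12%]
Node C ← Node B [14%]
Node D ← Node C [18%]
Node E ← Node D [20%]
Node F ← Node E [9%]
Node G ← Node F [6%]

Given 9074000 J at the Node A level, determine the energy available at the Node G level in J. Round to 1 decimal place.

29.6 J

Node B: 9074000 × 0.12 = 1088880 J
Node C: 1088880 × 0.14 = 152443.2 J
Node D: 152443.2 × 0.18 = 27439.776 J
Node E: 27439.776 × 0.2 = 5487.9552 J
Node F: 5487.9552 × 0.09 = 493.915968 J
Node G: 493.915968 × 0.06 = 29.63495808 J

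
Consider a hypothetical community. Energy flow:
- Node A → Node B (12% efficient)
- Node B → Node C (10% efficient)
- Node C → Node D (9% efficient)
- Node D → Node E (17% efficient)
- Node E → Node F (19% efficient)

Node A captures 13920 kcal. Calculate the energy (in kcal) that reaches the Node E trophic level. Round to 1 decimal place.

2.6 kcal

Node B: 13920 × 0.12 = 1670.4 kcal
Node C: 1670.4 × 0.1 = 167.04 kcal
Node D: 167.04 × 0.09 = 15.0336 kcal
Node E: 15.0336 × 0.17 = 2.555712 kcal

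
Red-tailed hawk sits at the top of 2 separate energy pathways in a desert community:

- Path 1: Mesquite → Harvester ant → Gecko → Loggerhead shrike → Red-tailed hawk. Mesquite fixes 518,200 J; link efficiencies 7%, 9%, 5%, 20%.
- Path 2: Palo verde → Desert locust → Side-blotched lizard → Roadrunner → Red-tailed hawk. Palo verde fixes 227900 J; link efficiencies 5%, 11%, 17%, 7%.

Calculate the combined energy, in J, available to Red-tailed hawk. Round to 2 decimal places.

Path 1: 518200 × 0.07 × 0.09 × 0.05 × 0.2 = 32.6466 J
Path 2: 227900 × 0.05 × 0.11 × 0.17 × 0.07 = 14.916055 J
Total at Red-tailed hawk: 32.6466 + 14.916055 = 47.562655 J

47.56 J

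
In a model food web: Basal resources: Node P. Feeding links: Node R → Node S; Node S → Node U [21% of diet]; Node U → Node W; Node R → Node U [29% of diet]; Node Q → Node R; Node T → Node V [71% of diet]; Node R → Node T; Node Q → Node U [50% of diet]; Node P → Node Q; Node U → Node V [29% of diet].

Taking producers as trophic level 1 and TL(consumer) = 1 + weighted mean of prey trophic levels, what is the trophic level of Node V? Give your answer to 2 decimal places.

Node Q: 1 + 1 = 2
Node R: 1 + 2 = 3
Node S: 1 + 3 = 4
Node T: 1 + 3 = 4
Node U: 1 + (0.21×4 + 0.29×3 + 0.5×2) = 3.71
Node V: 1 + (0.71×4 + 0.29×3.71) = 4.9159
Node W: 1 + 3.71 = 4.71

4.92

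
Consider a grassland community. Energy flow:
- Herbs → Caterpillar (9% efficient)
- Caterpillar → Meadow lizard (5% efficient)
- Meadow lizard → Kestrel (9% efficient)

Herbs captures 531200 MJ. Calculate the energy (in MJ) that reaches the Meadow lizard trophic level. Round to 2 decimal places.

2390.40 MJ

Caterpillar: 531200 × 0.09 = 47808 MJ
Meadow lizard: 47808 × 0.05 = 2390.4 MJ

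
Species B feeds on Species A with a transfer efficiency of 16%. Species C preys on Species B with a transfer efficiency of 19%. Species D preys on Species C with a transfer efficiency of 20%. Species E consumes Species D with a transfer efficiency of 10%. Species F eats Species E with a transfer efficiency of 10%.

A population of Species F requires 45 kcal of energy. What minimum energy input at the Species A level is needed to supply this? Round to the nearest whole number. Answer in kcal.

740132 kcal

Cumulative transfer efficiency: 0.16 × 0.19 × 0.2 × 0.1 × 0.1 = 0.0000608
Species A energy = 45 / 0.0000608 = 740132 kcal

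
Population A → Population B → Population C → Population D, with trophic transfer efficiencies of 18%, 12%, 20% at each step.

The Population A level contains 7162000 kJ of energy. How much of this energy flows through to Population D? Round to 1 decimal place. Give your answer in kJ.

30939.8 kJ

Population B: 7162000 × 0.18 = 1289160 kJ
Population C: 1289160 × 0.12 = 154699.2 kJ
Population D: 154699.2 × 0.2 = 30939.84 kJ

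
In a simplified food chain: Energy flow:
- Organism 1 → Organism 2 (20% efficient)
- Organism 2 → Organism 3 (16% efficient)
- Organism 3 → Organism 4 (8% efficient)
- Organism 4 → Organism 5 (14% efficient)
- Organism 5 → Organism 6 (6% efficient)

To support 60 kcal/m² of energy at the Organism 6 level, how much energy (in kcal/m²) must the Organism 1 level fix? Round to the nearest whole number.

Cumulative transfer efficiency: 0.2 × 0.16 × 0.08 × 0.14 × 0.06 = 0.000021504
Organism 1 energy = 60 / 0.000021504 = 2790179 kcal/m²

2790179 kcal/m²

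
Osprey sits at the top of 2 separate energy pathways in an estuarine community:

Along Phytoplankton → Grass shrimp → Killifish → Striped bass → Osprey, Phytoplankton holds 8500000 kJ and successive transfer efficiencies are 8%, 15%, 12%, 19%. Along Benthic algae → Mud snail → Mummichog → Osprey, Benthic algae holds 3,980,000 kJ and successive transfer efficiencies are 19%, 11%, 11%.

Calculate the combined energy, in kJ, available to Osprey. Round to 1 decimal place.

11475.6 kJ

Via Phytoplankton: 8500000 × 0.08 × 0.15 × 0.12 × 0.19 = 2325.6 kJ
Via Benthic algae: 3980000 × 0.19 × 0.11 × 0.11 = 9150.02 kJ
Total at Osprey: 2325.6 + 9150.02 = 11475.62 kJ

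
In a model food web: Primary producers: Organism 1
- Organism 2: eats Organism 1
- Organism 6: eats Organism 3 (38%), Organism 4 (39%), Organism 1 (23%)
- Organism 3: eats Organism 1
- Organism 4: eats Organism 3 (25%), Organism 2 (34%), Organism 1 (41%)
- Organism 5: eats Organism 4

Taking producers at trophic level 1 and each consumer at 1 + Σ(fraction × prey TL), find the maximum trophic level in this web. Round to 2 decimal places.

3.59

Organism 2: 1 + 1 = 2
Organism 3: 1 + 1 = 2
Organism 4: 1 + (0.25×2 + 0.34×2 + 0.41×1) = 2.59
Organism 5: 1 + 2.59 = 3.59
Organism 6: 1 + (0.38×2 + 0.39×2.59 + 0.23×1) = 3.0001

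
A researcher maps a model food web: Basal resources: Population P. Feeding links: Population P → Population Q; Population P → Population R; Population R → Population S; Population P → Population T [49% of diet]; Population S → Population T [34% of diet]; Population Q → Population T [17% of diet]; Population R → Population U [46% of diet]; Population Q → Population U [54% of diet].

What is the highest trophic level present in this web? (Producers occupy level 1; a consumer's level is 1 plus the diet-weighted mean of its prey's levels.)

Population Q: 1 + 1 = 2
Population R: 1 + 1 = 2
Population S: 1 + 2 = 3
Population T: 1 + (0.49×1 + 0.34×3 + 0.17×2) = 2.85
Population U: 1 + (0.46×2 + 0.54×2) = 3

3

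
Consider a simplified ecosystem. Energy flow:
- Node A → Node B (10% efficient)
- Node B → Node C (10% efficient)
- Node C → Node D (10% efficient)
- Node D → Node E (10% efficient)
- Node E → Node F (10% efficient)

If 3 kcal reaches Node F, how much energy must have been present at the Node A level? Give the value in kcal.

Cumulative transfer efficiency: 0.1 × 0.1 × 0.1 × 0.1 × 0.1 = 0.00001
Node A energy = 3 / 0.00001 = 300000 kcal

300000 kcal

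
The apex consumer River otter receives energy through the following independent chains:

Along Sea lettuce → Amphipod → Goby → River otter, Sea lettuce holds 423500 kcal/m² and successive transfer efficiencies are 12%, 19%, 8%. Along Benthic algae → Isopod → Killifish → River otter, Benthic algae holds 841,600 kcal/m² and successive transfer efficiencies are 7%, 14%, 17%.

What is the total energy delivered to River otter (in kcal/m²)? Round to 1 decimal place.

2174.6 kcal/m²

Via Sea lettuce: 423500 × 0.12 × 0.19 × 0.08 = 772.464 kcal/m²
Via Benthic algae: 841600 × 0.07 × 0.14 × 0.17 = 1402.1056 kcal/m²
Total at River otter: 772.464 + 1402.1056 = 2174.5696 kcal/m²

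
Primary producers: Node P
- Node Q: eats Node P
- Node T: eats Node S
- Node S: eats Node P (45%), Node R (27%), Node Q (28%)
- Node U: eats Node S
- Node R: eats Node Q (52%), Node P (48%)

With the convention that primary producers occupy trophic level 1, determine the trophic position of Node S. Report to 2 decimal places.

2.69

Node Q: 1 + 1 = 2
Node R: 1 + (0.52×2 + 0.48×1) = 2.52
Node S: 1 + (0.45×1 + 0.27×2.52 + 0.28×2) = 2.6904
Node T: 1 + 2.6904 = 3.6904
Node U: 1 + 2.6904 = 3.6904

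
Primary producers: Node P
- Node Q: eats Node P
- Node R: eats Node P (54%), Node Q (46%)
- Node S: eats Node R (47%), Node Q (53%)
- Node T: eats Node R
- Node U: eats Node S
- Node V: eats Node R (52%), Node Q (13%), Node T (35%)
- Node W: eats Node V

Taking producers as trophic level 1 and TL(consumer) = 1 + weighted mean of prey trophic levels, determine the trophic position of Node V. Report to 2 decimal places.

Node Q: 1 + 1 = 2
Node R: 1 + (0.54×1 + 0.46×2) = 2.46
Node S: 1 + (0.47×2.46 + 0.53×2) = 3.2162
Node T: 1 + 2.46 = 3.46
Node U: 1 + 3.2162 = 4.2162
Node V: 1 + (0.52×2.46 + 0.13×2 + 0.35×3.46) = 3.7502
Node W: 1 + 3.7502 = 4.7502

3.75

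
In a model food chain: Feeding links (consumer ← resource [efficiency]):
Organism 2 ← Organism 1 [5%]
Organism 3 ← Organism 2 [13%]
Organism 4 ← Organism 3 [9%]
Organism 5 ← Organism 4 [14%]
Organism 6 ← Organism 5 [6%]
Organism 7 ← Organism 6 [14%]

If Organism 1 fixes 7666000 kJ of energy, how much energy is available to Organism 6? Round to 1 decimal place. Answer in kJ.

37.7 kJ

Organism 2: 7666000 × 0.05 = 383300 kJ
Organism 3: 383300 × 0.13 = 49829 kJ
Organism 4: 49829 × 0.09 = 4484.61 kJ
Organism 5: 4484.61 × 0.14 = 627.8454 kJ
Organism 6: 627.8454 × 0.06 = 37.670724 kJ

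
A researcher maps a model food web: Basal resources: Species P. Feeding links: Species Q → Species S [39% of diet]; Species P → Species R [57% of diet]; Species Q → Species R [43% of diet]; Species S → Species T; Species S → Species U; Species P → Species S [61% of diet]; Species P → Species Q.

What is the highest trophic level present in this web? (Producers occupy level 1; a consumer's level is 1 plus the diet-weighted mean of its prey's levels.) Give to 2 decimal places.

3.39

Species Q: 1 + 1 = 2
Species R: 1 + (0.57×1 + 0.43×2) = 2.43
Species S: 1 + (0.39×2 + 0.61×1) = 2.39
Species T: 1 + 2.39 = 3.39
Species U: 1 + 2.39 = 3.39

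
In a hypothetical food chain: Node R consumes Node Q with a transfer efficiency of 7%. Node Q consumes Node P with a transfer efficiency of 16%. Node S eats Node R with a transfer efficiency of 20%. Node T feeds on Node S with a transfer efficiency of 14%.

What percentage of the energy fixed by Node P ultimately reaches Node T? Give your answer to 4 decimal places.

0.0314%

Product of link efficiencies: 0.16 × 0.07 × 0.2 × 0.14 = 0.0003136
As a percentage: 0.0003136 × 100 = 0.0314%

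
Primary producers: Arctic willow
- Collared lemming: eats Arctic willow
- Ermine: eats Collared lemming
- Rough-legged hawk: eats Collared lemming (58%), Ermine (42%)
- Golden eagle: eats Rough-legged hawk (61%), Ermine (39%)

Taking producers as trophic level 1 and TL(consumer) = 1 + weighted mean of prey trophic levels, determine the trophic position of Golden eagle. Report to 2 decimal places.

4.26

Collared lemming: 1 + 1 = 2
Ermine: 1 + 2 = 3
Rough-legged hawk: 1 + (0.58×2 + 0.42×3) = 3.42
Golden eagle: 1 + (0.61×3.42 + 0.39×3) = 4.2562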